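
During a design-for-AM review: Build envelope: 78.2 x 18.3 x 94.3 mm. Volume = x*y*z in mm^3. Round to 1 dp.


V = 78.2 * 18.3 * 94.3 = 134949.0 mm^3


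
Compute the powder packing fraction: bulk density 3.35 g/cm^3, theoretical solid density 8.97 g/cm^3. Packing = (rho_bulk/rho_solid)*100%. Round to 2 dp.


Packing = (3.35/8.97)*100 = 37.35 %


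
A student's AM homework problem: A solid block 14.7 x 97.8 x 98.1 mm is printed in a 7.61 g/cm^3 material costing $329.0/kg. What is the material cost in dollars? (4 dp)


V = 14.7 * 97.8 * 98.1 = 141034.446 mm^3 = 141.034446 cm^3
Mass = 141.034446 * 7.61 / 1000 = 1.07327213 kg
Cost = 1.07327213 * 329.0 = 353.1065 $


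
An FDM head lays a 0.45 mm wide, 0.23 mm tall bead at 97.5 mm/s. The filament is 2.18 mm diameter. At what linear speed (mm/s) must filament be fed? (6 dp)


Q = 0.45 * 0.23 * 97.5 = 10.09125 mm^3/s
A_fil = pi*(2.18/2)^2 = 3.73252623 mm^2
v_feed = 10.09125 / 3.73252623 = 2.703598 mm/s


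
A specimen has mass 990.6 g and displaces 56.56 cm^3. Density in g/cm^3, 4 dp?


rho = 990.6 / 56.56 = 17.5141 g/cm^3


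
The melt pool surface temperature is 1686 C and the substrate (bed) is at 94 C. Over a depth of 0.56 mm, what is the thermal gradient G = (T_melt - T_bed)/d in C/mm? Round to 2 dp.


G = (1686-94)/0.56 = 2842.86 C/mm


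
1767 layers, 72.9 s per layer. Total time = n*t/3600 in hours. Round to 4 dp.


t = 1767 * 72.9 / 3600 = 35.7818 hrs


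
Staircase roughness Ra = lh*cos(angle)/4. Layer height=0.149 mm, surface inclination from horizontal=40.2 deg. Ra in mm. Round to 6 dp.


Ra = 0.149 * cos(40.2) / 4 = 0.028451 mm


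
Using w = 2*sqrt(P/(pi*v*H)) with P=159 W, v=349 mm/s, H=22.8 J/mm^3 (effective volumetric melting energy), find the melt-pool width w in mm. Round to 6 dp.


w = 2*sqrt(159/(pi*349*22.8)) = 0.159505 mm


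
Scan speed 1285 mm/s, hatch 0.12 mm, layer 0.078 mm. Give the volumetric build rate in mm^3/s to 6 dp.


Rate = 1285 * 0.12 * 0.078 = 12.0276 mm^3/s


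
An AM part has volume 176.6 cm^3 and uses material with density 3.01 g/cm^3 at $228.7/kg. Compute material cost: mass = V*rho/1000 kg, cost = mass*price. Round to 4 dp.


Mass = 176.6*3.01/1000 = 0.531566 kg
Cost = 0.531566 * 228.7 = 121.5691 $


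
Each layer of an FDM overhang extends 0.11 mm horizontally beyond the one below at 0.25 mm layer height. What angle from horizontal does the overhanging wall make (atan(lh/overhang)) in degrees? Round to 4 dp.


angle = atan(0.25/0.11) = 66.2505 degrees


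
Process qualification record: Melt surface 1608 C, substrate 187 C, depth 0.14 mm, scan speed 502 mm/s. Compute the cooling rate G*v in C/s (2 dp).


G = (1608-187)/0.14 = 10150.0 C/mm
CR = 10150.0 * 502 = 5095300.0 C/s


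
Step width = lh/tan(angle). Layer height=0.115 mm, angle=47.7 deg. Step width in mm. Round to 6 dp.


step = 0.115 / tan(47.7) = 0.104642 mm


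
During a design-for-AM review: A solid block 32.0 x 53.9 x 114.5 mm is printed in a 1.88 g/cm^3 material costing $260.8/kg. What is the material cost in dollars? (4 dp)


V = 32.0 * 53.9 * 114.5 = 197489.6 mm^3 = 197.4896 cm^3
Mass = 197.4896 * 1.88 / 1000 = 0.37128045 kg
Cost = 0.37128045 * 260.8 = 96.8299 $


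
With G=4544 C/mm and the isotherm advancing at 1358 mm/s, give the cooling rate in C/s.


CR = 4544 * 1358 = 6170752 C/s


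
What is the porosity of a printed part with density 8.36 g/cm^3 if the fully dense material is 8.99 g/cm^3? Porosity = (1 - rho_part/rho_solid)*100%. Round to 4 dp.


Porosity = (1-8.36/8.99)*100 = 7.0078 %


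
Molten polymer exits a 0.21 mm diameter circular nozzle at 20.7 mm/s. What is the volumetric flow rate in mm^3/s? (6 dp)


A = pi*(0.21/2)^2 = 0.03463606 mm^2
Q = 0.03463606 * 20.7 = 0.716966 mm^3/s


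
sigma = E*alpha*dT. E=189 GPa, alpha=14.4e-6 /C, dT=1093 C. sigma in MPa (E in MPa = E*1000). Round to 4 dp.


sigma = 189*1000 * 14.4e-6 * 1093 = 2974.7088 MPa


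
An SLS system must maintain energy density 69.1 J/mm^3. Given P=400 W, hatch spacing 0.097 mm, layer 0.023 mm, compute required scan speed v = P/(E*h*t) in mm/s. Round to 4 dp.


v = 400 / (69.1*0.097*0.023) = 2594.6715 mm/s


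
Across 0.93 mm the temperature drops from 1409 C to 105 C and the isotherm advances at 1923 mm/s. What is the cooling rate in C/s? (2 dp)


G = (1409-105)/0.93 = 1402.15053763 C/mm
CR = 1402.15053763 * 1923 = 2696335.48 C/s


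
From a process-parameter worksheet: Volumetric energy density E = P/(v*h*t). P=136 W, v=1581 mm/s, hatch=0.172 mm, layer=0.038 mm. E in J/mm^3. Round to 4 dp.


E = 136 / (1581*0.172*0.038) = 13.1612 J/mm^3


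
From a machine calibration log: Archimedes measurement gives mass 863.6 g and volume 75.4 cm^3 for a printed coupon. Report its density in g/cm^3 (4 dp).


rho = 863.6 / 75.4 = 11.4536 g/cm^3


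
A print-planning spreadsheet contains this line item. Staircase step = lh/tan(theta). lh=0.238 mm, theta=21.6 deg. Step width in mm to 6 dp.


step = 0.238 / tan(21.6) = 0.601119 mm


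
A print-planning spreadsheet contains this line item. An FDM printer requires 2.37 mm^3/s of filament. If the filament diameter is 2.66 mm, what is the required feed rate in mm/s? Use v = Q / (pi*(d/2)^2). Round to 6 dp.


A = pi*(2.66/2)^2 = 5.557163
v = 2.37 / 5.557163 = 0.426477 mm/s


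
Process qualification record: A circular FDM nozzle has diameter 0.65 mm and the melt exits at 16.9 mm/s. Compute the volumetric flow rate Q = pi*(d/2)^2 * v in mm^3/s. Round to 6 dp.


A = pi*(0.65/2)^2 = 0.33183072 mm^2
Q = 0.33183072 * 16.9 = 5.607939 mm^3/s


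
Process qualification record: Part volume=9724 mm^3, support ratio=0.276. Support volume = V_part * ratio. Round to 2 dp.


V_support = 9724 * 0.276 = 2683.82 mm^3


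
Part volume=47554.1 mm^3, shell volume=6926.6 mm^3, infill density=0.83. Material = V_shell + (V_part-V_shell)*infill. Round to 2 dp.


V_infill = (47554.1 - 6926.6) * 0.83 = 33720.83
V_total = 6926.6 + 33720.83 = 40647.43 mm^3


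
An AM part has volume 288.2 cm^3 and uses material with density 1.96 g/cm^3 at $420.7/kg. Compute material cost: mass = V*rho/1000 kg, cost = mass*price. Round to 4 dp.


Mass = 288.2*1.96/1000 = 0.564872 kg
Cost = 0.564872 * 420.7 = 237.6417 $


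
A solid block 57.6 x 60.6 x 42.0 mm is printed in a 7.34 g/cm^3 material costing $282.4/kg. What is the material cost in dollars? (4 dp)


V = 57.6 * 60.6 * 42.0 = 146603.52 mm^3 = 146.60352 cm^3
Mass = 146.60352 * 7.34 / 1000 = 1.07606984 kg
Cost = 1.07606984 * 282.4 = 303.8821 $


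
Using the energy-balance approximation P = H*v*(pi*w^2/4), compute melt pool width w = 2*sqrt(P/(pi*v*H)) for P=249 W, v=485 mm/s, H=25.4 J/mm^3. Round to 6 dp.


w = 2*sqrt(249/(pi*485*25.4)) = 0.160423 mm


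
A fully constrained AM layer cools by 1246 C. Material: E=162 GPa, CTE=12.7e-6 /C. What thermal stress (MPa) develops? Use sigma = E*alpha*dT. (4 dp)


sigma = 162*1000 * 12.7e-6 * 1246 = 2563.5204 MPa


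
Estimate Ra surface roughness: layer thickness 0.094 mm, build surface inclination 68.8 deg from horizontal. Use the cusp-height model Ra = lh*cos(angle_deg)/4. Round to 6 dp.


Ra = 0.094 * cos(68.8) / 4 = 0.008498 mm


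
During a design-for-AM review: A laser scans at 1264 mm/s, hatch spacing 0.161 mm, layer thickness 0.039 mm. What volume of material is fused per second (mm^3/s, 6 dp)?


Rate = 1264 * 0.161 * 0.039 = 7.936656 mm^3/s


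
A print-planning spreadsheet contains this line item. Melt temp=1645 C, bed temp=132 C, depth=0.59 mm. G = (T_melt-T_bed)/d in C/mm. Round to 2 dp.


G = (1645-132)/0.59 = 2564.41 C/mm


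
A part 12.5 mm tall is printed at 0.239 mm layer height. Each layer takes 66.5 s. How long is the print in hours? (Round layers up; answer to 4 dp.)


Layers = ceil(12.5/0.239) = 53
t = 53 * 66.5 / 3600 = 0.979 hrs


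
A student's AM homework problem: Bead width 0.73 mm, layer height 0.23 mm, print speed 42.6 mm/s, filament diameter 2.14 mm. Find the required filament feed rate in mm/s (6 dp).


Q = 0.73 * 0.23 * 42.6 = 7.15254 mm^3/s
A_fil = pi*(2.14/2)^2 = 3.59680943 mm^2
v_feed = 7.15254 / 3.59680943 = 1.988579 mm/s


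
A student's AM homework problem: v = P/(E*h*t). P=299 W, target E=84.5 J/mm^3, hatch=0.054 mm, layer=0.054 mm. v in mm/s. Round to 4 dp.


v = 299 / (84.5*0.054*0.054) = 1213.4642 mm/s


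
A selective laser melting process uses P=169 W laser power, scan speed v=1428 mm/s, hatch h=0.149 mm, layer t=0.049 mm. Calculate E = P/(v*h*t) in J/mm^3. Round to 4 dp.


E = 169 / (1428*0.149*0.049) = 16.2097 J/mm^3


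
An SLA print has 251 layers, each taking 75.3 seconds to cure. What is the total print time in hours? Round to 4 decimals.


t = 251 * 75.3 / 3600 = 5.2501 hrs


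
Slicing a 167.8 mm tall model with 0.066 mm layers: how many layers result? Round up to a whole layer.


Layers = ceil(167.8/0.066) = 2543


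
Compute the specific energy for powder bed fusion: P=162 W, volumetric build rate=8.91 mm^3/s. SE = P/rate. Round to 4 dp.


SE = 162 / 8.91 = 18.1818 J/mm^3


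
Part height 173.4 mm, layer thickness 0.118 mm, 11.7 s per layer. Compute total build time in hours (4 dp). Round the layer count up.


Layers = ceil(173.4/0.118) = 1470
t = 1470 * 11.7 / 3600 = 4.7775 hrs


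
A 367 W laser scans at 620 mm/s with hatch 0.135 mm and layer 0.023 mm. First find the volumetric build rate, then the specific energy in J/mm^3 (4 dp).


Build rate = 620 * 0.135 * 0.023 = 1.9251 mm^3/s
SE = 367 / 1.9251 = 190.6394 J/mm^3


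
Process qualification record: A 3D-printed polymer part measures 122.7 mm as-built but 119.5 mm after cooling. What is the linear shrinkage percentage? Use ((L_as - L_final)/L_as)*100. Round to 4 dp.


Shrinkage = ((122.7-119.5)/122.7)*100 = 2.608 %


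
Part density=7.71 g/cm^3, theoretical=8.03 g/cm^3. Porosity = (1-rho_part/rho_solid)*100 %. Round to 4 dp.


Porosity = (1-7.71/8.03)*100 = 3.9851 %


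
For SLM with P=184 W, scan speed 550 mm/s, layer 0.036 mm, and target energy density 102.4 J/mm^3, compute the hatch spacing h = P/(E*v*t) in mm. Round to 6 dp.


h = 184 / (102.4*550*0.036) = 0.090751 mm


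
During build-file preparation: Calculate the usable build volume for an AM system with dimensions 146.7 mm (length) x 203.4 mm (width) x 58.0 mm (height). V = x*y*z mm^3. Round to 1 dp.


V = 146.7 * 203.4 * 58.0 = 1730649.2 mm^3


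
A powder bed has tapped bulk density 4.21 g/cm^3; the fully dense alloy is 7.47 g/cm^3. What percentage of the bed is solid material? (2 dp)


Packing = (4.21/7.47)*100 = 56.36 %


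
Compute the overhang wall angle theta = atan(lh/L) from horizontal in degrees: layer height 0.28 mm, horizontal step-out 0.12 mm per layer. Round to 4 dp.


angle = atan(0.28/0.12) = 66.8014 degrees


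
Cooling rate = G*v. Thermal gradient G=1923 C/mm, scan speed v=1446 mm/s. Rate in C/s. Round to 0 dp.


CR = 1923 * 1446 = 2780658 C/s


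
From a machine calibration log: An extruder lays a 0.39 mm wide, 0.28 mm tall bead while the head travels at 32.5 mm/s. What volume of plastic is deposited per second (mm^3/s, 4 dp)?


Rate = 0.39 * 0.28 * 32.5 = 3.549 mm^3/s


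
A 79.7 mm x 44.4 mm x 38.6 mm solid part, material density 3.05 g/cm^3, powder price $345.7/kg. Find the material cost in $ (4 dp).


V = 79.7 * 44.4 * 38.6 = 136593.048 mm^3 = 136.593048 cm^3
Mass = 136.593048 * 3.05 / 1000 = 0.4166088 kg
Cost = 0.4166088 * 345.7 = 144.0217 $


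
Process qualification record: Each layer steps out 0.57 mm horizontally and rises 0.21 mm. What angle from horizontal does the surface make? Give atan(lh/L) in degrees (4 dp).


angle = atan(0.21/0.57) = 20.2249 degrees


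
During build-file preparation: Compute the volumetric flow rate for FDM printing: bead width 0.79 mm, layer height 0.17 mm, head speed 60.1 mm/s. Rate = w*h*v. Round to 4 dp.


Rate = 0.79 * 0.17 * 60.1 = 8.0714 mm^3/s


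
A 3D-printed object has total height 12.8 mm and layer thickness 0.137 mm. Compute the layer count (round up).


Layers = ceil(12.8/0.137) = 94


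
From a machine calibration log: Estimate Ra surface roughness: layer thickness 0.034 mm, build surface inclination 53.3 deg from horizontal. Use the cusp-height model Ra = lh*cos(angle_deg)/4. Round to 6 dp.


Ra = 0.034 * cos(53.3) / 4 = 0.00508 mm


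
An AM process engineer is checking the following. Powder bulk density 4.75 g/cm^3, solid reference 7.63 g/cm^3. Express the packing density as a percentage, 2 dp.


Packing = (4.75/7.63)*100 = 62.25 %


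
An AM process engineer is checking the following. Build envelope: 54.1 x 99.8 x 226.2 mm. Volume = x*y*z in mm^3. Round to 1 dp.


V = 54.1 * 99.8 * 226.2 = 1221294.5 mm^3


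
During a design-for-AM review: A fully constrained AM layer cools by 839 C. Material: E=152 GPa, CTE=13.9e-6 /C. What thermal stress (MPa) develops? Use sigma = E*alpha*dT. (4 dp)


sigma = 152*1000 * 13.9e-6 * 839 = 1772.6392 MPa


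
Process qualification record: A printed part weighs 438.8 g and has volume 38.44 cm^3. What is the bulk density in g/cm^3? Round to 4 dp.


rho = 438.8 / 38.44 = 11.4152 g/cm^3


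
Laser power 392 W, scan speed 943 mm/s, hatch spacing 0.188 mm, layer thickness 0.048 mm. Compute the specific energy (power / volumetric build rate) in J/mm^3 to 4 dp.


Build rate = 943 * 0.188 * 0.048 = 8.509632 mm^3/s
SE = 392 / 8.509632 = 46.0654 J/mm^3


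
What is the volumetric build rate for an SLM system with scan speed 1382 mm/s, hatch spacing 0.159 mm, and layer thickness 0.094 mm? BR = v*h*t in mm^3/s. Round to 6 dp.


Rate = 1382 * 0.159 * 0.094 = 20.655372 mm^3/s


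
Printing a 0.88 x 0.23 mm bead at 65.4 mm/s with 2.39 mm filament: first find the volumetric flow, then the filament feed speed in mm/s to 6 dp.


Q = 0.88 * 0.23 * 65.4 = 13.23696 mm^3/s
A_fil = pi*(2.39/2)^2 = 4.48627285 mm^2
v_feed = 13.23696 / 4.48627285 = 2.950547 mm/s


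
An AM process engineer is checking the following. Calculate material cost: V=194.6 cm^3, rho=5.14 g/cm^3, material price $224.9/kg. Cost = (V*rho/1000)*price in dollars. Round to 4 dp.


Mass = 194.6*5.14/1000 = 1.000244 kg
Cost = 1.000244 * 224.9 = 224.9549 $


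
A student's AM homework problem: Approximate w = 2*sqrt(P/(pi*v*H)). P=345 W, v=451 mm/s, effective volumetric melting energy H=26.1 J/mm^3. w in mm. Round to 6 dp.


w = 2*sqrt(345/(pi*451*26.1)) = 0.193177 mm


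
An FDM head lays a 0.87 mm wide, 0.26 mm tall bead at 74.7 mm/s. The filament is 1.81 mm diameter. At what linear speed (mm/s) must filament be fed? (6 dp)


Q = 0.87 * 0.26 * 74.7 = 16.89714 mm^3/s
A_fil = pi*(1.81/2)^2 = 2.57304292 mm^2
v_feed = 16.89714 / 2.57304292 = 6.566987 mm/s


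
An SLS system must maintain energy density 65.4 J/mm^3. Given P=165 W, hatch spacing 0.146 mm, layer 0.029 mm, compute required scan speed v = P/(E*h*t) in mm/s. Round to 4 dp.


v = 165 / (65.4*0.146*0.029) = 595.8752 mm/s


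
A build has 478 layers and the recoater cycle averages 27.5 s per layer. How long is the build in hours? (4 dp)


t = 478 * 27.5 / 3600 = 3.6514 hrs


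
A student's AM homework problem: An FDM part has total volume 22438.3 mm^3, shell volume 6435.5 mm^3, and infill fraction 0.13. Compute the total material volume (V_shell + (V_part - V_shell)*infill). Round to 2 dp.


V_infill = (22438.3 - 6435.5) * 0.13 = 2080.36
V_total = 6435.5 + 2080.36 = 8515.86 mm^3


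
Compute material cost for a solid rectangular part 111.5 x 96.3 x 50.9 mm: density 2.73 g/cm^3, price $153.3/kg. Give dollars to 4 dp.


V = 111.5 * 96.3 * 50.9 = 546536.205 mm^3 = 546.536205 cm^3
Mass = 546.536205 * 2.73 / 1000 = 1.49204384 kg
Cost = 1.49204384 * 153.3 = 228.7303 $


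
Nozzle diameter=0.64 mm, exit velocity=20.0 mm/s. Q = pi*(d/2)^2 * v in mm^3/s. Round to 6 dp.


A = pi*(0.64/2)^2 = 0.32169909 mm^2
Q = 0.32169909 * 20.0 = 6.433982 mm^3/s


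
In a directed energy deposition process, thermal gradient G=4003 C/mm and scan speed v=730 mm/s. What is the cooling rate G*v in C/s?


CR = 4003 * 730 = 2922190 C/s


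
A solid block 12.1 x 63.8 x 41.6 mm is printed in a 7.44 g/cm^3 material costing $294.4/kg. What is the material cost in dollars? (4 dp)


V = 12.1 * 63.8 * 41.6 = 32114.368 mm^3 = 32.114368 cm^3
Mass = 32.114368 * 7.44 / 1000 = 0.2389309 kg
Cost = 0.2389309 * 294.4 = 70.3413 $


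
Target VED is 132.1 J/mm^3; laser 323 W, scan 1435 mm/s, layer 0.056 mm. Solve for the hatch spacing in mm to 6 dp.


h = 323 / (132.1*1435*0.056) = 0.030427 mm


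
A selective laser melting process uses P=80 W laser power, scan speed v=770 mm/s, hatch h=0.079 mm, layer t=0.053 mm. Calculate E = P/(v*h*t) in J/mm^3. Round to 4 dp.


E = 80 / (770*0.079*0.053) = 24.814 J/mm^3


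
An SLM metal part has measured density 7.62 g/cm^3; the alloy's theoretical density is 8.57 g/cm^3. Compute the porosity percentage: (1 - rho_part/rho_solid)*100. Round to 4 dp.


Porosity = (1-7.62/8.57)*100 = 11.0852 %


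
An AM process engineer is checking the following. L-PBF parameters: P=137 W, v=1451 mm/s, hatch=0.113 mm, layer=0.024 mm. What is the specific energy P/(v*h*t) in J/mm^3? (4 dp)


Build rate = 1451 * 0.113 * 0.024 = 3.935112 mm^3/s
SE = 137 / 3.935112 = 34.8148 J/mm^3


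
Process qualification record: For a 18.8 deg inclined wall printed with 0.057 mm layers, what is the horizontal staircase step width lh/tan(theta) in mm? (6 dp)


step = 0.057 / tan(18.8) = 0.167436 mm


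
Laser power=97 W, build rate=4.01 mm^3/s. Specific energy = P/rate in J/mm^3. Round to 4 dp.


SE = 97 / 4.01 = 24.1895 J/mm^3


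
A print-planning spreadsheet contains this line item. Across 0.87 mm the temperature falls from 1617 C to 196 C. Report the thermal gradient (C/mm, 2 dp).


G = (1617-196)/0.87 = 1633.33 C/mm


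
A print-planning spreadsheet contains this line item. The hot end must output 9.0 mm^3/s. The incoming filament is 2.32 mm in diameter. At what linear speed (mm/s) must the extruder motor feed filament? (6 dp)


A = pi*(2.32/2)^2 = 4.227327
v = 9.0 / 4.227327 = 2.129005 mm/s


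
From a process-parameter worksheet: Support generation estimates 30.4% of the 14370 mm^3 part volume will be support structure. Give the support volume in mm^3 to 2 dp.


V_support = 14370 * 0.304 = 4368.48 mm^3


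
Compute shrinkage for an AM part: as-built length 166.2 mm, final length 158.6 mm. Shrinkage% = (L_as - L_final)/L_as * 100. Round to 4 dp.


Shrinkage = ((166.2-158.6)/166.2)*100 = 4.5728 %


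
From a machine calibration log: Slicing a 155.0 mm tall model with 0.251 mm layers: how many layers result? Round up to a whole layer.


Layers = ceil(155.0/0.251) = 618


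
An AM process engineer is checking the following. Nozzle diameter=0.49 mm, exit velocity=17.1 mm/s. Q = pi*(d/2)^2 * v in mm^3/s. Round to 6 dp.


A = pi*(0.49/2)^2 = 0.1885741 mm^2
Q = 0.1885741 * 17.1 = 3.224617 mm^3/s


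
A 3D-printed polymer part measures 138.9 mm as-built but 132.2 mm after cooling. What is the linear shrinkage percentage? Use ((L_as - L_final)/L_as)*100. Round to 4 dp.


Shrinkage = ((138.9-132.2)/138.9)*100 = 4.8236 %


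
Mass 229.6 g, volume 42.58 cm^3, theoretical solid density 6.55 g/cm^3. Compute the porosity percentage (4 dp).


rho_part = 229.6 / 42.58 = 5.39220291 g/cm^3
Porosity = (1 - 5.39220291/6.55)*100 = 17.6763 %


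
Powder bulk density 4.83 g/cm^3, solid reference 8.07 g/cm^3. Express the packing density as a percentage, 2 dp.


Packing = (4.83/8.07)*100 = 59.85 %


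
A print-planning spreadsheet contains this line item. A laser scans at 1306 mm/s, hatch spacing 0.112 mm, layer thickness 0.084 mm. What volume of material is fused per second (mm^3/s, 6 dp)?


Rate = 1306 * 0.112 * 0.084 = 12.286848 mm^3/s


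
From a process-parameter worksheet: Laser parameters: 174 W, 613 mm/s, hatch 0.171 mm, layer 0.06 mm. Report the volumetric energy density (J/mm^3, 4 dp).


E = 174 / (613*0.171*0.06) = 27.6657 J/mm^3


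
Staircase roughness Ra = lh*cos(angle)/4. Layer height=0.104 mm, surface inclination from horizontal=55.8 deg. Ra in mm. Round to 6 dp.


Ra = 0.104 * cos(55.8) / 4 = 0.014614 mm


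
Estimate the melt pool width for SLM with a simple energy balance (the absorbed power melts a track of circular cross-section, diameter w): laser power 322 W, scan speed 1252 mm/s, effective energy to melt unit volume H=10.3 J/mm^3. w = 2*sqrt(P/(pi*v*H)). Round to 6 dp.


w = 2*sqrt(322/(pi*1252*10.3)) = 0.178304 mm


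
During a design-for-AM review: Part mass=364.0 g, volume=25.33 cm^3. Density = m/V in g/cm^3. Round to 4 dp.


rho = 364.0 / 25.33 = 14.3703 g/cm^3


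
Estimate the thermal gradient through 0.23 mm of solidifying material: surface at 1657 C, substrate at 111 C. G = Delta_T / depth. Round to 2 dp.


G = (1657-111)/0.23 = 6721.74 C/mm


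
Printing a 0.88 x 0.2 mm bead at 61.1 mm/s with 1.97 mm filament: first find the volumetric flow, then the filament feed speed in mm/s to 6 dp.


Q = 0.88 * 0.2 * 61.1 = 10.7536 mm^3/s
A_fil = pi*(1.97/2)^2 = 3.04805173 mm^2
v_feed = 10.7536 / 3.04805173 = 3.528024 mm/s


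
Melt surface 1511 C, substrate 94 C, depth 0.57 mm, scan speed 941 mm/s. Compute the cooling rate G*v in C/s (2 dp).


G = (1511-94)/0.57 = 2485.96491228 C/mm
CR = 2485.96491228 * 941 = 2339292.98 C/s


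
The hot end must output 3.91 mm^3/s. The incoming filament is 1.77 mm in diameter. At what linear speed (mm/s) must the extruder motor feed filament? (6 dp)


A = pi*(1.77/2)^2 = 2.460574
v = 3.91 / 2.460574 = 1.58906 mm/s


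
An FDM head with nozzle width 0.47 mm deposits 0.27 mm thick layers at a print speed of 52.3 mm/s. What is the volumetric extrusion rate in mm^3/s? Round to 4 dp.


Rate = 0.47 * 0.27 * 52.3 = 6.6369 mm^3/s


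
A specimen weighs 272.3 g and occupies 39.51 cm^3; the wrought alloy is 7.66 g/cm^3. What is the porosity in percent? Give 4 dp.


rho_part = 272.3 / 39.51 = 6.89192609 g/cm^3
Porosity = (1 - 6.89192609/7.66)*100 = 10.0271 %


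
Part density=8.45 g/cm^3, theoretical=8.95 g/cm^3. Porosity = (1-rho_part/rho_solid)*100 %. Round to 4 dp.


Porosity = (1-8.45/8.95)*100 = 5.5866 %


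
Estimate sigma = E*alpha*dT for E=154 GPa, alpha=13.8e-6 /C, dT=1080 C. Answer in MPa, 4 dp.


sigma = 154*1000 * 13.8e-6 * 1080 = 2295.216 MPa


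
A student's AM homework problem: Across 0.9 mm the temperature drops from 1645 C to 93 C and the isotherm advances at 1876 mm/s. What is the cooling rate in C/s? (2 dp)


G = (1645-93)/0.9 = 1724.44444444 C/mm
CR = 1724.44444444 * 1876 = 3235057.78 C/s


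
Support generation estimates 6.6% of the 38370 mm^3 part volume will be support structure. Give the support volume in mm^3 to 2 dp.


V_support = 38370 * 0.066 = 2532.42 mm^3


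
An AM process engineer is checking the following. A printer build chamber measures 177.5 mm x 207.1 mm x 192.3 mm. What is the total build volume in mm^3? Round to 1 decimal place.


V = 177.5 * 207.1 * 192.3 = 7068996.1 mm^3


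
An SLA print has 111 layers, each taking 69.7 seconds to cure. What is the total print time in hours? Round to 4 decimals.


t = 111 * 69.7 / 3600 = 2.1491 hrs


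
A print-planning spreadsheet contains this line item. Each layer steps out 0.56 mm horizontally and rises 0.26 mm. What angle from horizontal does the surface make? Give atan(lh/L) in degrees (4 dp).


angle = atan(0.26/0.56) = 24.9048 degrees


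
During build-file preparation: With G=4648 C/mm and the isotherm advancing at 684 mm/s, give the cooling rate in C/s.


CR = 4648 * 684 = 3179232 C/s


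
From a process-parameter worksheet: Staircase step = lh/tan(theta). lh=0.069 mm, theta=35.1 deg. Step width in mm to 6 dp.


step = 0.069 / tan(35.1) = 0.098177 mm


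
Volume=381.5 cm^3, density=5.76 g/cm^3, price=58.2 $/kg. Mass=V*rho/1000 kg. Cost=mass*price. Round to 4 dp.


Mass = 381.5*5.76/1000 = 2.19744 kg
Cost = 2.19744 * 58.2 = 127.891 $


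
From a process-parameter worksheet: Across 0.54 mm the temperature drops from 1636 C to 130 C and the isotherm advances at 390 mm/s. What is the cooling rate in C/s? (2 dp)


G = (1636-130)/0.54 = 2788.88888889 C/mm
CR = 2788.88888889 * 390 = 1087666.67 C/s


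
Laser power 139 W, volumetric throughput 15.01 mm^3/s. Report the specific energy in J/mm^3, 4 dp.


SE = 139 / 15.01 = 9.2605 J/mm^3


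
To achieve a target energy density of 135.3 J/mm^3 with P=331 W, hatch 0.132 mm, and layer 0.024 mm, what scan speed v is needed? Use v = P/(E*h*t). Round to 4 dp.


v = 331 / (135.3*0.132*0.024) = 772.2271 mm/s


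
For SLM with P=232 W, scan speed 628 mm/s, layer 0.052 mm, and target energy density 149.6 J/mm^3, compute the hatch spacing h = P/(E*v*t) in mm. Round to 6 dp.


h = 232 / (149.6*628*0.052) = 0.047489 mm


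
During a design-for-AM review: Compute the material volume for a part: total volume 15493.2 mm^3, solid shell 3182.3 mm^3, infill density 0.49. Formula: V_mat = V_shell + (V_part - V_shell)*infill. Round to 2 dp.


V_infill = (15493.2 - 3182.3) * 0.49 = 6032.34
V_total = 3182.3 + 6032.34 = 9214.64 mm^3


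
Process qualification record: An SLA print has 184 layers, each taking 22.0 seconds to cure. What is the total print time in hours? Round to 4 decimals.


t = 184 * 22.0 / 3600 = 1.1244 hrs


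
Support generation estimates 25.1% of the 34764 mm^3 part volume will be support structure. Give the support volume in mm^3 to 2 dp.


V_support = 34764 * 0.251 = 8725.76 mm^3


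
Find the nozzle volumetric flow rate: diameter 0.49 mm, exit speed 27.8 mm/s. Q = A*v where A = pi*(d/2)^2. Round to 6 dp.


A = pi*(0.49/2)^2 = 0.1885741 mm^2
Q = 0.1885741 * 27.8 = 5.24236 mm^3/s


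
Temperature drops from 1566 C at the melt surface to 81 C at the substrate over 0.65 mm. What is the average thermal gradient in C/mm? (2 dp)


G = (1566-81)/0.65 = 2284.62 C/mm


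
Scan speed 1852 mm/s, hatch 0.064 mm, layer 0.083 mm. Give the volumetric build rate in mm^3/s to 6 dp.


Rate = 1852 * 0.064 * 0.083 = 9.837824 mm^3/s


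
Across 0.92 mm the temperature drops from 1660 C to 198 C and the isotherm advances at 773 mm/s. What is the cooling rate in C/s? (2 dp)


G = (1660-198)/0.92 = 1589.13043478 C/mm
CR = 1589.13043478 * 773 = 1228397.83 C/s


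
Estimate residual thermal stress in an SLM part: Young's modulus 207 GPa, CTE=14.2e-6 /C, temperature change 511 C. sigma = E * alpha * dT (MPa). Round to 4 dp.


sigma = 207*1000 * 14.2e-6 * 511 = 1502.0334 MPa


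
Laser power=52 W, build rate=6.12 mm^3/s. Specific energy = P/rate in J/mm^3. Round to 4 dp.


SE = 52 / 6.12 = 8.4967 J/mm^3


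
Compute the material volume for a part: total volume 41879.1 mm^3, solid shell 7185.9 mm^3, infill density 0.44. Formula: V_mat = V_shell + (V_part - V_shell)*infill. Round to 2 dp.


V_infill = (41879.1 - 7185.9) * 0.44 = 15265.01
V_total = 7185.9 + 15265.01 = 22450.91 mm^3


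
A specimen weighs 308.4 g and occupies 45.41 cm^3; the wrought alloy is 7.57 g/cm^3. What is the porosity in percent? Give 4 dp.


rho_part = 308.4 / 45.41 = 6.79145563 g/cm^3
Porosity = (1 - 6.79145563/7.57)*100 = 10.2846 %


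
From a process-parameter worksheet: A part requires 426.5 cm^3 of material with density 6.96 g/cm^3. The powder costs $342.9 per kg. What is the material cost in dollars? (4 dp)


Mass = 426.5*6.96/1000 = 2.96844 kg
Cost = 2.96844 * 342.9 = 1017.8781 $


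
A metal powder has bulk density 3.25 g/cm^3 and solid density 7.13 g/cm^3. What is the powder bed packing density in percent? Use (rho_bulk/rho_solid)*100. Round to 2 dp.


Packing = (3.25/7.13)*100 = 45.58 %


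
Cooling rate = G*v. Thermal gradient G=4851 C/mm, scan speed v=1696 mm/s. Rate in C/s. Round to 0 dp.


CR = 4851 * 1696 = 8227296 C/s


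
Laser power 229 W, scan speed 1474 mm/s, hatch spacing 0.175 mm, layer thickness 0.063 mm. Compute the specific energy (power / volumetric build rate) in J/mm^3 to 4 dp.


Build rate = 1474 * 0.175 * 0.063 = 16.25085 mm^3/s
SE = 229 / 16.25085 = 14.0916 J/mm^3


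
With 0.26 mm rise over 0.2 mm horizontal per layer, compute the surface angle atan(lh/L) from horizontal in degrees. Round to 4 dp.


angle = atan(0.26/0.2) = 52.4314 degrees


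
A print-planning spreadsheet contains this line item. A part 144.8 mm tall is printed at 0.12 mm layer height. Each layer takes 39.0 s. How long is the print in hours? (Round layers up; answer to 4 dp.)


Layers = ceil(144.8/0.12) = 1207
t = 1207 * 39.0 / 3600 = 13.0758 hrs


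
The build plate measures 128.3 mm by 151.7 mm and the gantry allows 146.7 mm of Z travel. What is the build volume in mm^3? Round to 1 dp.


V = 128.3 * 151.7 * 146.7 = 2855238.2 mm^3


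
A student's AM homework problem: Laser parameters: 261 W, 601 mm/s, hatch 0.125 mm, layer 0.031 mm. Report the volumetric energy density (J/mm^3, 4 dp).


E = 261 / (601*0.125*0.031) = 112.0713 J/mm^3


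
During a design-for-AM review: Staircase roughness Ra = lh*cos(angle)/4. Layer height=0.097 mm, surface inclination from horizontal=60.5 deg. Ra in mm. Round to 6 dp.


Ra = 0.097 * cos(60.5) / 4 = 0.011941 mm


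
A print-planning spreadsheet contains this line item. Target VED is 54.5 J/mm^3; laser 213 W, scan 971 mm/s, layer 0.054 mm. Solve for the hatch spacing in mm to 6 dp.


h = 213 / (54.5*971*0.054) = 0.074537 mm


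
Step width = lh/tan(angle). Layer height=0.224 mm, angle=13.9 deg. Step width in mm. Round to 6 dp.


step = 0.224 / tan(13.9) = 0.905142 mm


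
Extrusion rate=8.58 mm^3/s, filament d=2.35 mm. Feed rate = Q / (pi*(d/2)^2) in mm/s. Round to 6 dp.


A = pi*(2.35/2)^2 = 4.337361
v = 8.58 / 4.337361 = 1.978161 mm/s


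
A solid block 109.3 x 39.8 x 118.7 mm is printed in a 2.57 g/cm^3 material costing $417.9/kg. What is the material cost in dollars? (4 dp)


V = 109.3 * 39.8 * 118.7 = 516361.618 mm^3 = 516.361618 cm^3
Mass = 516.361618 * 2.57 / 1000 = 1.32704936 kg
Cost = 1.32704936 * 417.9 = 554.5739 $


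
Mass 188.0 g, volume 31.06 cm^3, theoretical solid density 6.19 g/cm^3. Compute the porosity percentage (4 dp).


rho_part = 188.0 / 31.06 = 6.05280103 g/cm^3
Porosity = (1 - 6.05280103/6.19)*100 = 2.2165 %


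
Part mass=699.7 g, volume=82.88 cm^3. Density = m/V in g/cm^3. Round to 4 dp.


rho = 699.7 / 82.88 = 8.4423 g/cm^3


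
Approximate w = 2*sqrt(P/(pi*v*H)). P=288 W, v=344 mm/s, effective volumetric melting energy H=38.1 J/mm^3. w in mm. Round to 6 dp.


w = 2*sqrt(288/(pi*344*38.1)) = 0.167267 mm


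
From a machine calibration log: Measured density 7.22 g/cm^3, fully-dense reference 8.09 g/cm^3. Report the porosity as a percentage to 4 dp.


Porosity = (1-7.22/8.09)*100 = 10.754 %


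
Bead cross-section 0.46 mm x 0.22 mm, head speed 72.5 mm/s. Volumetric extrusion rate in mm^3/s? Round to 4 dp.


Rate = 0.46 * 0.22 * 72.5 = 7.337 mm^3/s


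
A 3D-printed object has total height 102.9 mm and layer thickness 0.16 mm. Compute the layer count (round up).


Layers = ceil(102.9/0.16) = 644


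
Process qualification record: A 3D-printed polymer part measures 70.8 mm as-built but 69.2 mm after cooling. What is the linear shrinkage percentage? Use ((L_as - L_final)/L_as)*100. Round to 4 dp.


Shrinkage = ((70.8-69.2)/70.8)*100 = 2.2599 %


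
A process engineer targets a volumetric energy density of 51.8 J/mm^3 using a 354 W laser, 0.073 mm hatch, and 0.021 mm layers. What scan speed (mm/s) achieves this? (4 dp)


v = 354 / (51.8*0.073*0.021) = 4457.9105 mm/s


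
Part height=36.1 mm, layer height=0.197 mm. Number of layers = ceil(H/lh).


Layers = ceil(36.1/0.197) = 184


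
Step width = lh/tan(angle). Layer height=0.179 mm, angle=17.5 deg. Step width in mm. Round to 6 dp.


step = 0.179 / tan(17.5) = 0.567715 mm


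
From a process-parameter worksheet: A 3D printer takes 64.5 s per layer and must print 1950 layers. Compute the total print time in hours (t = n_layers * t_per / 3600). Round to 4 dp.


t = 1950 * 64.5 / 3600 = 34.9375 hrs


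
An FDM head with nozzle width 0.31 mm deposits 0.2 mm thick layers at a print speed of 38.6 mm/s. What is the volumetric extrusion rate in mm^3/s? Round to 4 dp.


Rate = 0.31 * 0.2 * 38.6 = 2.3932 mm^3/s


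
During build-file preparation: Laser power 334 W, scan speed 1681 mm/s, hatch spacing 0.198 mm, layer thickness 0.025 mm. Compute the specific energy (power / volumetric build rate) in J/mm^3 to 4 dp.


Build rate = 1681 * 0.198 * 0.025 = 8.32095 mm^3/s
SE = 334 / 8.32095 = 40.1396 J/mm^3


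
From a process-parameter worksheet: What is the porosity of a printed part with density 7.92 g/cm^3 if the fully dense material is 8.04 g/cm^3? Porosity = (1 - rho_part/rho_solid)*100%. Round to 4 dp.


Porosity = (1-7.92/8.04)*100 = 1.4925 %


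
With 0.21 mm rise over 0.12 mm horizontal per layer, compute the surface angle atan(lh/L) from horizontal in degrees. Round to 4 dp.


angle = atan(0.21/0.12) = 60.2551 degrees


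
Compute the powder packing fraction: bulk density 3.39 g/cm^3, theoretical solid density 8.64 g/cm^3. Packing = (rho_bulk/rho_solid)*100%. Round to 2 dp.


Packing = (3.39/8.64)*100 = 39.24 %


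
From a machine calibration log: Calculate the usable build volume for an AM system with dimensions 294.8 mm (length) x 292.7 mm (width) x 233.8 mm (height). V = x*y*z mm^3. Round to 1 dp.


V = 294.8 * 292.7 * 233.8 = 20174125.0 mm^3


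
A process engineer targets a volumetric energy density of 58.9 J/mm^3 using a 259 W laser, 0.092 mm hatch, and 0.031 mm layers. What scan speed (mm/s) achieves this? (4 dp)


v = 259 / (58.9*0.092*0.031) = 1541.8245 mm/s


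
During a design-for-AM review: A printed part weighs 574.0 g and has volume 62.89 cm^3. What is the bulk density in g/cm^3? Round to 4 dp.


rho = 574.0 / 62.89 = 9.127 g/cm^3


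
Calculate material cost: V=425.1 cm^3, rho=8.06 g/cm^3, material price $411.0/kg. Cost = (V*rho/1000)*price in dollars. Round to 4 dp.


Mass = 425.1*8.06/1000 = 3.426306 kg
Cost = 3.426306 * 411.0 = 1408.2118 $


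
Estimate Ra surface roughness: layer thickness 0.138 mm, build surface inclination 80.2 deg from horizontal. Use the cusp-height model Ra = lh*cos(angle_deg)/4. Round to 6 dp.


Ra = 0.138 * cos(80.2) / 4 = 0.005872 mm


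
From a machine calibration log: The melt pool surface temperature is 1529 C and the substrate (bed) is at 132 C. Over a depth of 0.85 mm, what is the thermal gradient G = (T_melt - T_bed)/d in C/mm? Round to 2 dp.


G = (1529-132)/0.85 = 1643.53 C/mm


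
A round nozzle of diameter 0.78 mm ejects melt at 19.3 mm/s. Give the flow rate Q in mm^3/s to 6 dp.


A = pi*(0.78/2)^2 = 0.47783624 mm^2
Q = 0.47783624 * 19.3 = 9.222239 mm^3/s


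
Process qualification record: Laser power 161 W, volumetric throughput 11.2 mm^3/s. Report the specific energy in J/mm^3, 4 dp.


SE = 161 / 11.2 = 14.375 J/mm^3


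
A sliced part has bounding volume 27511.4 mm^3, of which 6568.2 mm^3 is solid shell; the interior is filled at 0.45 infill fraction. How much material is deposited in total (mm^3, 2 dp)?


V_infill = (27511.4 - 6568.2) * 0.45 = 9424.44
V_total = 6568.2 + 9424.44 = 15992.64 mm^3


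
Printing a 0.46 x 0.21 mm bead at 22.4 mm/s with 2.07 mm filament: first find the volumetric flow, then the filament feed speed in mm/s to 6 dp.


Q = 0.46 * 0.21 * 22.4 = 2.16384 mm^3/s
A_fil = pi*(2.07/2)^2 = 3.36535259 mm^2
v_feed = 2.16384 / 3.36535259 = 0.642976 mm/s


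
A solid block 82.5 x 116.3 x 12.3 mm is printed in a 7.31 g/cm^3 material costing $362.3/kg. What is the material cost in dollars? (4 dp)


V = 82.5 * 116.3 * 12.3 = 118015.425 mm^3 = 118.015425 cm^3
Mass = 118.015425 * 7.31 / 1000 = 0.86269276 kg
Cost = 0.86269276 * 362.3 = 312.5536 $


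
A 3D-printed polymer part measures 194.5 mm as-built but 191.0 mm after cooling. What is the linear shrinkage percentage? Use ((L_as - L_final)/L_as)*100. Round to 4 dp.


Shrinkage = ((194.5-191.0)/194.5)*100 = 1.7995 %


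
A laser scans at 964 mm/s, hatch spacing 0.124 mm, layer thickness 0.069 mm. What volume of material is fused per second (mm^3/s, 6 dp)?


Rate = 964 * 0.124 * 0.069 = 8.247984 mm^3/s


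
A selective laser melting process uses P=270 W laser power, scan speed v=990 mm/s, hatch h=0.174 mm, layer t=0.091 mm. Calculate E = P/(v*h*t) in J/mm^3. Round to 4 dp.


E = 270 / (990*0.174*0.091) = 17.2242 J/mm^3


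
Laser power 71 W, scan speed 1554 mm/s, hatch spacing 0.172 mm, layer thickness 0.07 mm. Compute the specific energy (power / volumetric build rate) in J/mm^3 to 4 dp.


Build rate = 1554 * 0.172 * 0.07 = 18.71016 mm^3/s
SE = 71 / 18.71016 = 3.7947 J/mm^3


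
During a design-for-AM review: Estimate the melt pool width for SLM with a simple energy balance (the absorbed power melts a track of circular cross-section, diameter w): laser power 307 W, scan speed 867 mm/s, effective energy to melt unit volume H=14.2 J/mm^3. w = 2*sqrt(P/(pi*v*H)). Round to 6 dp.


w = 2*sqrt(307/(pi*867*14.2)) = 0.178185 mm


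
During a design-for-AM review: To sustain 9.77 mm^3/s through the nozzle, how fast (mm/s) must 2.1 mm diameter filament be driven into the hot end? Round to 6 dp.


A = pi*(2.1/2)^2 = 3.463606
v = 9.77 / 3.463606 = 2.82076 mm/s


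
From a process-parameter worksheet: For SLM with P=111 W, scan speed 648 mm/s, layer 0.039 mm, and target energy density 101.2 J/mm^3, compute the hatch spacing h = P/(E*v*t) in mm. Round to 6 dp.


h = 111 / (101.2*648*0.039) = 0.043401 mm


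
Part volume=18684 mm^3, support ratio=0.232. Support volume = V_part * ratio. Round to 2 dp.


V_support = 18684 * 0.232 = 4334.69 mm^3


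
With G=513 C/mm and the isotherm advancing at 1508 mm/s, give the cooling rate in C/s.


CR = 513 * 1508 = 773604 C/s


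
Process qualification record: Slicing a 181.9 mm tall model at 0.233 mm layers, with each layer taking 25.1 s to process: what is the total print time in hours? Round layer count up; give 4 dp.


Layers = ceil(181.9/0.233) = 781
t = 781 * 25.1 / 3600 = 5.4453 hrs


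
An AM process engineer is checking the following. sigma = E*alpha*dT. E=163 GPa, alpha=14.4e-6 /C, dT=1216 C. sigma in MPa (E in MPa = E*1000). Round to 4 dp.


sigma = 163*1000 * 14.4e-6 * 1216 = 2854.1952 MPa


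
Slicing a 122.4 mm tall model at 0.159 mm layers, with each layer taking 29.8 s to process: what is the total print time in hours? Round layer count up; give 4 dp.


Layers = ceil(122.4/0.159) = 770
t = 770 * 29.8 / 3600 = 6.3739 hrs


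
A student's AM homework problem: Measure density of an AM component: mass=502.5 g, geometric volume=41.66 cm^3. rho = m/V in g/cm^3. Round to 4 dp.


rho = 502.5 / 41.66 = 12.0619 g/cm^3


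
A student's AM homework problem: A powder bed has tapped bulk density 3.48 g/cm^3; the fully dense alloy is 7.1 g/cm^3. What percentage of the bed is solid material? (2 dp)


Packing = (3.48/7.1)*100 = 49.01 %


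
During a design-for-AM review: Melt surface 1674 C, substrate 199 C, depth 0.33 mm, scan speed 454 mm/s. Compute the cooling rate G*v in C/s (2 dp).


G = (1674-199)/0.33 = 4469.6969697 C/mm
CR = 4469.6969697 * 454 = 2029242.42 C/s


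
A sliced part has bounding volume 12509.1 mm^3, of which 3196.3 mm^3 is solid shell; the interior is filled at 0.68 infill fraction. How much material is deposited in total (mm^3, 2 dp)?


V_infill = (12509.1 - 3196.3) * 0.68 = 6332.7
V_total = 3196.3 + 6332.7 = 9529.0 mm^3
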